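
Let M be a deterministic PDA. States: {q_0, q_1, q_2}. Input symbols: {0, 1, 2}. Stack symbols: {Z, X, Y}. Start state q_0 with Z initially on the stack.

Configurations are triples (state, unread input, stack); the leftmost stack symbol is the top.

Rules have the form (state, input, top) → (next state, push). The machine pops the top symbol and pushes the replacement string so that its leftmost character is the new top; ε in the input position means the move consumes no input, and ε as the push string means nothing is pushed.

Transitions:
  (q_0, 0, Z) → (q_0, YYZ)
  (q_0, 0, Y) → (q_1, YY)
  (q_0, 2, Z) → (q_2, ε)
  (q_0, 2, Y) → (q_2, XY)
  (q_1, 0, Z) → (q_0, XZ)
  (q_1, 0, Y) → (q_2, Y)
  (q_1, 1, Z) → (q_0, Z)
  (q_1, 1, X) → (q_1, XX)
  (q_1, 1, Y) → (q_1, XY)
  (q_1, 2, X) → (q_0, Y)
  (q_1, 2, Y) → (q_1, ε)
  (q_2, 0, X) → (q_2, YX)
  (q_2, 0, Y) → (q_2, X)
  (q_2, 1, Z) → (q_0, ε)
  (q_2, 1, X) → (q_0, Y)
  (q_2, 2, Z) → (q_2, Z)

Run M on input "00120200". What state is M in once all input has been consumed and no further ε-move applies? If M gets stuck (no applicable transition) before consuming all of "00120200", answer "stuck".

(q_0, 00120200, Z)
  read 0, top Z: go to q_0, push YYZ → (q_0, 0120200, YYZ)
  read 0, top Y: go to q_1, push YY → (q_1, 120200, YYYZ)
  read 1, top Y: go to q_1, push XY → (q_1, 20200, XYYYZ)
  read 2, top X: go to q_0, push Y → (q_0, 0200, YYYYZ)
  read 0, top Y: go to q_1, push YY → (q_1, 200, YYYYYZ)
  read 2, top Y: go to q_1, push ε → (q_1, 00, YYYYZ)
  read 0, top Y: go to q_2, push Y → (q_2, 0, YYYYZ)
  read 0, top Y: go to q_2, push X → (q_2, ε, XYYYZ)
All input consumed; M is in state q_2.

q_2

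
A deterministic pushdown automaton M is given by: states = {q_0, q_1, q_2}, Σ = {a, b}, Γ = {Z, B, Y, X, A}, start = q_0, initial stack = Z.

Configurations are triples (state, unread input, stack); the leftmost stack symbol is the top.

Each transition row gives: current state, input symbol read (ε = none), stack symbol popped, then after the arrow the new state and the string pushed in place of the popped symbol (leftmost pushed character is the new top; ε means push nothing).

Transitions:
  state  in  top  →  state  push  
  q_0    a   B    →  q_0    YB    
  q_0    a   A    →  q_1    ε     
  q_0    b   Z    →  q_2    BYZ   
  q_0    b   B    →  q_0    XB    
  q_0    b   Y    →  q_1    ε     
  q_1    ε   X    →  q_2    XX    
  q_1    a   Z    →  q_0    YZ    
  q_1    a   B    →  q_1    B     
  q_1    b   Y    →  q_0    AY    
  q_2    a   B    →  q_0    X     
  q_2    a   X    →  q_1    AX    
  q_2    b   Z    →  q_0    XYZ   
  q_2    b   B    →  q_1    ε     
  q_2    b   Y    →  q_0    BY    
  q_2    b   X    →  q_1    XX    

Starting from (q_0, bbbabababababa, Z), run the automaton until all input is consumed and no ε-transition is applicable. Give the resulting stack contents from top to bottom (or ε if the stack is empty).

(q_0, bbbabababababa, Z)
  read b, top Z: go to q_2, push BYZ → (q_2, bbabababababa, BYZ)
  read b, top B: go to q_1, push ε → (q_1, babababababa, YZ)
  read b, top Y: go to q_0, push AY → (q_0, abababababa, AYZ)
  read a, top A: go to q_1, push ε → (q_1, bababababa, YZ)
  read b, top Y: go to q_0, push AY → (q_0, ababababa, AYZ)
  read a, top A: go to q_1, push ε → (q_1, babababa, YZ)
  read b, top Y: go to q_0, push AY → (q_0, abababa, AYZ)
  read a, top A: go to q_1, push ε → (q_1, bababa, YZ)
  read b, top Y: go to q_0, push AY → (q_0, ababa, AYZ)
  read a, top A: go to q_1, push ε → (q_1, baba, YZ)
  read b, top Y: go to q_0, push AY → (q_0, aba, AYZ)
  read a, top A: go to q_1, push ε → (q_1, ba, YZ)
  read b, top Y: go to q_0, push AY → (q_0, a, AYZ)
  read a, top A: go to q_1, push ε → (q_1, ε, YZ)
All input consumed in state q_1 with stack YZ.

YZ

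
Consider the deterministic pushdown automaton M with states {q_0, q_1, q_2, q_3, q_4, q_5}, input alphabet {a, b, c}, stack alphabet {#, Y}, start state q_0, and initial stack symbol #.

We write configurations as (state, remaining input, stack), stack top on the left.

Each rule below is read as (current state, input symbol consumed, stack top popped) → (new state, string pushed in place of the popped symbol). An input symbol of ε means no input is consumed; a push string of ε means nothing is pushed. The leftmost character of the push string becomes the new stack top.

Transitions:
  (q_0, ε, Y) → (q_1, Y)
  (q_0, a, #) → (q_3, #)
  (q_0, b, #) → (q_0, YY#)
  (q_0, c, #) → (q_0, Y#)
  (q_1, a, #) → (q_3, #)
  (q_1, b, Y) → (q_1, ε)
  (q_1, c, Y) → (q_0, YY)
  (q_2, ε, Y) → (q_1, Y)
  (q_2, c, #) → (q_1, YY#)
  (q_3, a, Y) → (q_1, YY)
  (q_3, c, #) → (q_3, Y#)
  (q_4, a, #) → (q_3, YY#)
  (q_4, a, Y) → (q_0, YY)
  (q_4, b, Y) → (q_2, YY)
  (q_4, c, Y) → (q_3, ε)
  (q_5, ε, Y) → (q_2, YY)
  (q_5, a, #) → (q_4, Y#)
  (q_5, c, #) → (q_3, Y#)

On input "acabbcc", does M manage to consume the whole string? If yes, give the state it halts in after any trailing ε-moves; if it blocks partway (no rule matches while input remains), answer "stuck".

(q_0, acabbcc, #)
  read a, top #: go to q_3, push # → (q_3, cabbcc, #)
  read c, top #: go to q_3, push Y# → (q_3, abbcc, Y#)
  read a, top Y: go to q_1, push YY → (q_1, bbcc, YY#)
  read b, top Y: go to q_1, push ε → (q_1, bcc, Y#)
  read b, top Y: go to q_1, push ε → (q_1, cc, #)
No transition for (q_1, c, top #); M blocks with input cc remaining.

stuck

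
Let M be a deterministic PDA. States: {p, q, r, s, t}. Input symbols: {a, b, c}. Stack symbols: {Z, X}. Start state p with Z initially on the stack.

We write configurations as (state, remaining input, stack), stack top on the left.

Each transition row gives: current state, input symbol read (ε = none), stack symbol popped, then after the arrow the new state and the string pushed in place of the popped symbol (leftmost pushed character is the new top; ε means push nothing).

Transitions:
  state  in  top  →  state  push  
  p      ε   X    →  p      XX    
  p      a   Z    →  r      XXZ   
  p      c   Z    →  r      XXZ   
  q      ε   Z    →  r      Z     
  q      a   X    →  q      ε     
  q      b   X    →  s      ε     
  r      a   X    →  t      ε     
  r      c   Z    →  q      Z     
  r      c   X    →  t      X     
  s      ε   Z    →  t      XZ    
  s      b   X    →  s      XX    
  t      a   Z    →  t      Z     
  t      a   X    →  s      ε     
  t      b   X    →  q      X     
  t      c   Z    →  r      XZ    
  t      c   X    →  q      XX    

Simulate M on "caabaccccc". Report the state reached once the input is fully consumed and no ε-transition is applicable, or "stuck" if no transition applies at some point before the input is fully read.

r

(p, caabaccccc, Z) ⊢ (r, aabaccccc, XXZ) ⊢ (t, abaccccc, XZ) ⊢ (s, baccccc, Z) ⊢ (t, baccccc, XZ) ⊢ (q, accccc, XZ) ⊢ (q, ccccc, Z) ⊢ (r, ccccc, Z) ⊢ (q, cccc, Z) ⊢ (r, cccc, Z) ⊢ (q, ccc, Z) ⊢ (r, ccc, Z) ⊢ (q, cc, Z) ⊢ (r, cc, Z) ⊢ (q, c, Z) ⊢ (r, c, Z) ⊢ (q, ε, Z) ⊢ (r, ε, Z)
All input consumed; M is in state r.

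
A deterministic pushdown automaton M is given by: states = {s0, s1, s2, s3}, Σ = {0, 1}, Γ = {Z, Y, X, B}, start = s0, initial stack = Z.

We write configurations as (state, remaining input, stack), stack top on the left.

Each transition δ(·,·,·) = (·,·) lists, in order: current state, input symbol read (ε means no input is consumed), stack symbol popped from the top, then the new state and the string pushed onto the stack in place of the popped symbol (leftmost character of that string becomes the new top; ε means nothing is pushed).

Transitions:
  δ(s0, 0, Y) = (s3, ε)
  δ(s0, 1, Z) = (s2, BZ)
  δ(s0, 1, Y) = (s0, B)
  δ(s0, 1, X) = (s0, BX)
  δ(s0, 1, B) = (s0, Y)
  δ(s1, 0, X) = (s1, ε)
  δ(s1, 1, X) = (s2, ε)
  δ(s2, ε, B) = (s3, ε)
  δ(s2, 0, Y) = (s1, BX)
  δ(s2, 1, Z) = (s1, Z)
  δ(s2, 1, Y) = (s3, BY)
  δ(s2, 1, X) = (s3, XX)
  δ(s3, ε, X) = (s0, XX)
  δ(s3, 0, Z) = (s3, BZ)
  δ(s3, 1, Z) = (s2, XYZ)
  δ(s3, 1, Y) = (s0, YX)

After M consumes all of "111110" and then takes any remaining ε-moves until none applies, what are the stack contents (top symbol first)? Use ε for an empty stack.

XXXXYZ

(s0, 111110, Z)
  read 1, top Z: go to s2, push BZ → (s2, 11110, BZ)
  ε-move, top B: go to s3, push ε → (s3, 11110, Z)
  read 1, top Z: go to s2, push XYZ → (s2, 1110, XYZ)
  read 1, top X: go to s3, push XX → (s3, 110, XXYZ)
  ε-move, top X: go to s0, push XX → (s0, 110, XXXYZ)
  read 1, top X: go to s0, push BX → (s0, 10, BXXXYZ)
  read 1, top B: go to s0, push Y → (s0, 0, YXXXYZ)
  read 0, top Y: go to s3, push ε → (s3, ε, XXXYZ)
  ε-move, top X: go to s0, push XX → (s0, ε, XXXXYZ)
All input consumed in state s0 with stack XXXXYZ.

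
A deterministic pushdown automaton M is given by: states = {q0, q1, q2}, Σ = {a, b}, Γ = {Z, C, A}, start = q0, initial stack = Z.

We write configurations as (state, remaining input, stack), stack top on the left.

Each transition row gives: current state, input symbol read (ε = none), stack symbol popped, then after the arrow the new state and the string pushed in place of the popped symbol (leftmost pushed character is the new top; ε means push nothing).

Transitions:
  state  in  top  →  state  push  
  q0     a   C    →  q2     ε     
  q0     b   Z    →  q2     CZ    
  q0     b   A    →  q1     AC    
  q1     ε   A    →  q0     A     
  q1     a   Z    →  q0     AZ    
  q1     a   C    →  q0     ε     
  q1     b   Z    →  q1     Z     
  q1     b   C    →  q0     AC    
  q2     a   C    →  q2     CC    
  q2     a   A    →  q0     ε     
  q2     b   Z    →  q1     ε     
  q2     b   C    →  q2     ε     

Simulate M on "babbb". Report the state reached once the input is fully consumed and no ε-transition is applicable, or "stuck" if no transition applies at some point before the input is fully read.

q1

(q0, babbb, Z)
  read b, top Z: go to q2, push CZ → (q2, abbb, CZ)
  read a, top C: go to q2, push CC → (q2, bbb, CCZ)
  read b, top C: go to q2, push ε → (q2, bb, CZ)
  read b, top C: go to q2, push ε → (q2, b, Z)
  read b, top Z: go to q1, push ε → (q1, ε, ε)
All input consumed; M is in state q1.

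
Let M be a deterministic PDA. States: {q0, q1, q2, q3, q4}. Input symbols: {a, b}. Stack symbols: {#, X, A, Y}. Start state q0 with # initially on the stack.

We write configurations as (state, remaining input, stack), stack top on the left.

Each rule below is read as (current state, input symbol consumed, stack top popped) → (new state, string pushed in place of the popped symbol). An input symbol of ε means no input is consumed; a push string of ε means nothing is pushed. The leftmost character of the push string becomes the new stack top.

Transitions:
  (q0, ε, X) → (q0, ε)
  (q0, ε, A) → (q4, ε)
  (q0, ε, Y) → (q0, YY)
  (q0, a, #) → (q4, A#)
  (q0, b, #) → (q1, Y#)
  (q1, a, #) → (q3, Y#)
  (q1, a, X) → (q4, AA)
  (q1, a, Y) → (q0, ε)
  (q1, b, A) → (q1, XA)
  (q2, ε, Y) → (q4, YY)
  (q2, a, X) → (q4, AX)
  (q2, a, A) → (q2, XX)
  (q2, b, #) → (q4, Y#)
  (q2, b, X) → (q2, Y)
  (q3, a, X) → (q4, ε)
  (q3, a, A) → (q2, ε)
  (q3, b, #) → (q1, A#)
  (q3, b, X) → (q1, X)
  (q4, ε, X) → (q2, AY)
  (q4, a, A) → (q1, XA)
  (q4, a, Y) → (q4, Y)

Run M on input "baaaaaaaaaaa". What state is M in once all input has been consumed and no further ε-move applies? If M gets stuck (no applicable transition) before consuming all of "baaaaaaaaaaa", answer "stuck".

(q0, baaaaaaaaaaa, #)
  read b, top #: go to q1, push Y# → (q1, aaaaaaaaaaa, Y#)
  read a, top Y: go to q0, push ε → (q0, aaaaaaaaaa, #)
  read a, top #: go to q4, push A# → (q4, aaaaaaaaa, A#)
  read a, top A: go to q1, push XA → (q1, aaaaaaaa, XA#)
  read a, top X: go to q4, push AA → (q4, aaaaaaa, AAA#)
  read a, top A: go to q1, push XA → (q1, aaaaaa, XAAA#)
  read a, top X: go to q4, push AA → (q4, aaaaa, AAAAA#)
  read a, top A: go to q1, push XA → (q1, aaaa, XAAAAA#)
  read a, top X: go to q4, push AA → (q4, aaa, AAAAAAA#)
  read a, top A: go to q1, push XA → (q1, aa, XAAAAAAA#)
  read a, top X: go to q4, push AA → (q4, a, AAAAAAAAA#)
  read a, top A: go to q1, push XA → (q1, ε, XAAAAAAAAA#)
All input consumed; M is in state q1.

q1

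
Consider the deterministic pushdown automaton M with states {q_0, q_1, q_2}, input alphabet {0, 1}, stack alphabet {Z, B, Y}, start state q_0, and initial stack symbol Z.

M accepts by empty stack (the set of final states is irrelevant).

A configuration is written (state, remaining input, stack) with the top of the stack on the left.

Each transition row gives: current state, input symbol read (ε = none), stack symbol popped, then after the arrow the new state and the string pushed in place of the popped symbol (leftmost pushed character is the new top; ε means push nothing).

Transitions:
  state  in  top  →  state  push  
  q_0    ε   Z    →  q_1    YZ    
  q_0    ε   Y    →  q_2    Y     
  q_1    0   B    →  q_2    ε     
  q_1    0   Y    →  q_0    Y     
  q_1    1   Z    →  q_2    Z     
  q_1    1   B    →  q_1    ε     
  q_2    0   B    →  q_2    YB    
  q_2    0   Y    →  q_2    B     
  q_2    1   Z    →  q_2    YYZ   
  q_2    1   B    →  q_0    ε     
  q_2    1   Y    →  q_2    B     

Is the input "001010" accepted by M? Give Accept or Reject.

Reject

(q_0, 001010, Z)
  ε-move, top Z: go to q_1, push YZ → (q_1, 001010, YZ)
  read 0, top Y: go to q_0, push Y → (q_0, 01010, YZ)
  ε-move, top Y: go to q_2, push Y → (q_2, 01010, YZ)
  read 0, top Y: go to q_2, push B → (q_2, 1010, BZ)
  read 1, top B: go to q_0, push ε → (q_0, 010, Z)
  ε-move, top Z: go to q_1, push YZ → (q_1, 010, YZ)
  read 0, top Y: go to q_0, push Y → (q_0, 10, YZ)
  ε-move, top Y: go to q_2, push Y → (q_2, 10, YZ)
  read 1, top Y: go to q_2, push B → (q_2, 0, BZ)
  read 0, top B: go to q_2, push YB → (q_2, ε, YBZ)
All input consumed; stack is YBZ, not empty, and no further ε-move applies.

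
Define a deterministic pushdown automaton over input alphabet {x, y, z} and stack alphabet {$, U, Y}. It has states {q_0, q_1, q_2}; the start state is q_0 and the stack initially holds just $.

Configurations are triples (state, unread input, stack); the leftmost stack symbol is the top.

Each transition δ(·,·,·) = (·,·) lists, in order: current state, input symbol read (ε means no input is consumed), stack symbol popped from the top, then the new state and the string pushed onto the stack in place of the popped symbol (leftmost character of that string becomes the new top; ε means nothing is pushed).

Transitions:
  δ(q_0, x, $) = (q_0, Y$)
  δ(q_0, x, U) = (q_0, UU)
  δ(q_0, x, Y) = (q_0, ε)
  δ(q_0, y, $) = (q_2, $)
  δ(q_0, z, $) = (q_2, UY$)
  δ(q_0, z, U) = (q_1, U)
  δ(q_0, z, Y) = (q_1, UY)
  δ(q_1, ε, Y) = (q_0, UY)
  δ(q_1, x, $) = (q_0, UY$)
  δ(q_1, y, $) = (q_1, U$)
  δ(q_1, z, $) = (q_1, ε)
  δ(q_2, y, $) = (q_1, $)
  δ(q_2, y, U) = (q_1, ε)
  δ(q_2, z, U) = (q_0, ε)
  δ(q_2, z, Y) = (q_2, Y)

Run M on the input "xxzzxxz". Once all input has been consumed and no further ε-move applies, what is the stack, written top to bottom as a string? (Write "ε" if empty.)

(q_0, xxzzxxz, $) ⊢ (q_0, xzzxxz, Y$) ⊢ (q_0, zzxxz, $) ⊢ (q_2, zxxz, UY$) ⊢ (q_0, xxz, Y$) ⊢ (q_0, xz, $) ⊢ (q_0, z, Y$) ⊢ (q_1, ε, UY$)
All input consumed in state q_1 with stack UY$.

UY$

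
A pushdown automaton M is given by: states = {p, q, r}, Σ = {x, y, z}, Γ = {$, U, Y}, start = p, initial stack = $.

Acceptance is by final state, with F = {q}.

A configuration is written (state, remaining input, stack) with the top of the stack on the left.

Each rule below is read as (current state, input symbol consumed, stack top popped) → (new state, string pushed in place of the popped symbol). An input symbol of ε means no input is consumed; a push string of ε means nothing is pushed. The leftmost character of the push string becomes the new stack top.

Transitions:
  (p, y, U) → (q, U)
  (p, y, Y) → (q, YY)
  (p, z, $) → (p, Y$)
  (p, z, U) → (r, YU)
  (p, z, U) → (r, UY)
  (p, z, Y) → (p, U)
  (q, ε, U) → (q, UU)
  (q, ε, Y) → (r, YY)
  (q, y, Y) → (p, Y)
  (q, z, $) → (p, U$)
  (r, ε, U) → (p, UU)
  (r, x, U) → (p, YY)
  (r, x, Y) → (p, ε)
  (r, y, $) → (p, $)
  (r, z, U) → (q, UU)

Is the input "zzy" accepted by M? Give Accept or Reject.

Accept

One accepting computation: (p, zzy, $) ⊢ (p, zy, Y$) ⊢ (p, y, U$) ⊢ (q, ε, U$)
All input consumed and state q ∈ F.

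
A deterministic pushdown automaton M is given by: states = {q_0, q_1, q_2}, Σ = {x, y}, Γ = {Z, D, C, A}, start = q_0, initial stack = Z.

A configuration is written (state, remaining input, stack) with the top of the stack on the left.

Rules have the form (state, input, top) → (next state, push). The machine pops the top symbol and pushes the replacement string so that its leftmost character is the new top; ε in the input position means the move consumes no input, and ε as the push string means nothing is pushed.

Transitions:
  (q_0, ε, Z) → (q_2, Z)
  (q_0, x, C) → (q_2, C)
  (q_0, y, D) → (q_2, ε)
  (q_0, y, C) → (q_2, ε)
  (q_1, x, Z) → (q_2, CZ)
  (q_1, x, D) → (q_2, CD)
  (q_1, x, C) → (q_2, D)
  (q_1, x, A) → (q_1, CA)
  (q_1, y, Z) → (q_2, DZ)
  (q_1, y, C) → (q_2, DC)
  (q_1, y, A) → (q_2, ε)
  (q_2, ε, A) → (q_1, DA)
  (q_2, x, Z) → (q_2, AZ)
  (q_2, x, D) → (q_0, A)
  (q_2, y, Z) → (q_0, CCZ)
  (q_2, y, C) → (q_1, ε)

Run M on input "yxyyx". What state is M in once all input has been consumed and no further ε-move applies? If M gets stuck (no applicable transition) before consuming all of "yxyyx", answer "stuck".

q_0

(q_0, yxyyx, Z) ⊢ (q_2, yxyyx, Z) ⊢ (q_0, xyyx, CCZ) ⊢ (q_2, yyx, CCZ) ⊢ (q_1, yx, CZ) ⊢ (q_2, x, DCZ) ⊢ (q_0, ε, ACZ)
All input consumed; M is in state q_0.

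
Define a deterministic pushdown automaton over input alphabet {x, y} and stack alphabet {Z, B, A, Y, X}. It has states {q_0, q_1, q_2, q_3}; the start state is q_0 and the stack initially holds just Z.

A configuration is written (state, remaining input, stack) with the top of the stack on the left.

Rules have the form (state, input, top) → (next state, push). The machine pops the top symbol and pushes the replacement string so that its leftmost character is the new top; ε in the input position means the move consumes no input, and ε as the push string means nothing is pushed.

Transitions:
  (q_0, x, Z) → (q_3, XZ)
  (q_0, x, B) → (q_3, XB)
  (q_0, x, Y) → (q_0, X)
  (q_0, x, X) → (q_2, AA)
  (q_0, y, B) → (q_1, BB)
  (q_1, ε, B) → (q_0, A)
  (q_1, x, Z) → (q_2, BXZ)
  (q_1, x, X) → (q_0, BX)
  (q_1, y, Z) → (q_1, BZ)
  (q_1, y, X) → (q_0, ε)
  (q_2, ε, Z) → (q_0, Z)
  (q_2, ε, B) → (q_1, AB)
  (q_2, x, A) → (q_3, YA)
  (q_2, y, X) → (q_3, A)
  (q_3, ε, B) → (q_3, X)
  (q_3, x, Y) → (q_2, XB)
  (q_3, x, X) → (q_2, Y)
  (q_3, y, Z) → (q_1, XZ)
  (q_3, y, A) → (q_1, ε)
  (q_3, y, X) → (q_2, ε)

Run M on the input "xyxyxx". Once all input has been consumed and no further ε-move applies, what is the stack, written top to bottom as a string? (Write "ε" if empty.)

YZ

(q_0, xyxyxx, Z)
  read x, top Z: go to q_3, push XZ → (q_3, yxyxx, XZ)
  read y, top X: go to q_2, push ε → (q_2, xyxx, Z)
  ε-move, top Z: go to q_0, push Z → (q_0, xyxx, Z)
  read x, top Z: go to q_3, push XZ → (q_3, yxx, XZ)
  read y, top X: go to q_2, push ε → (q_2, xx, Z)
  ε-move, top Z: go to q_0, push Z → (q_0, xx, Z)
  read x, top Z: go to q_3, push XZ → (q_3, x, XZ)
  read x, top X: go to q_2, push Y → (q_2, ε, YZ)
All input consumed in state q_2 with stack YZ.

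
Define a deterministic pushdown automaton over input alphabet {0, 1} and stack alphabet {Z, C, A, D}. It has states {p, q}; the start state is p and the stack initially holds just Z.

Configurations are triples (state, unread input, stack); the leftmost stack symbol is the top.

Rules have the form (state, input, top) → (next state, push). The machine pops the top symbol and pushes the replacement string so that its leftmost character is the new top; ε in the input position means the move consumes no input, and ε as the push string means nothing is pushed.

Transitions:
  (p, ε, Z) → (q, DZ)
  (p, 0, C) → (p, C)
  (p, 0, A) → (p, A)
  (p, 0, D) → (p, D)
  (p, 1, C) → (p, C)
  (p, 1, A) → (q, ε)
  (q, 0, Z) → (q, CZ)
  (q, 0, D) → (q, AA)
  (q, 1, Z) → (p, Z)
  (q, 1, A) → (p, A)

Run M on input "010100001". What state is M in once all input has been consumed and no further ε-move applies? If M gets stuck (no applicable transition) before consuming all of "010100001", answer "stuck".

(p, 010100001, Z)
  ε-move, top Z: go to q, push DZ → (q, 010100001, DZ)
  read 0, top D: go to q, push AA → (q, 10100001, AAZ)
  read 1, top A: go to p, push A → (p, 0100001, AAZ)
  read 0, top A: go to p, push A → (p, 100001, AAZ)
  read 1, top A: go to q, push ε → (q, 00001, AZ)
No transition for (q, 0, top A); M blocks with input 00001 remaining.

stuck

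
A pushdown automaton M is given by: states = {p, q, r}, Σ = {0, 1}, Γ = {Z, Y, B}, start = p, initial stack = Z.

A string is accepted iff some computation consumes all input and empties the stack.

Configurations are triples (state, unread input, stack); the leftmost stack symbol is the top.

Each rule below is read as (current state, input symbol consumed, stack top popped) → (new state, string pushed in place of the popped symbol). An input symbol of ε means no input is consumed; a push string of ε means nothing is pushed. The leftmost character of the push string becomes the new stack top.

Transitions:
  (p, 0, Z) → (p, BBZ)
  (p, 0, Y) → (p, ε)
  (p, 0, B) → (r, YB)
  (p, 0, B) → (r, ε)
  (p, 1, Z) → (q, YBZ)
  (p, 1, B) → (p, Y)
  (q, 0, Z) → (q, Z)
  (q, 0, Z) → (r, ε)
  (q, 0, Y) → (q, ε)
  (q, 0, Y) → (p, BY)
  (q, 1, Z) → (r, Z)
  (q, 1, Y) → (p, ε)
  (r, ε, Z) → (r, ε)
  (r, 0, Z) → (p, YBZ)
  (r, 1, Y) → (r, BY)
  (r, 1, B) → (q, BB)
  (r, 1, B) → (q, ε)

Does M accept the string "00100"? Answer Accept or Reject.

One accepting computation: (p, 00100, Z) ⊢ (p, 0100, BBZ) ⊢ (r, 100, BZ) ⊢ (q, 00, Z) ⊢ (q, 0, Z) ⊢ (r, ε, ε)
All input consumed and the stack is empty.

Accept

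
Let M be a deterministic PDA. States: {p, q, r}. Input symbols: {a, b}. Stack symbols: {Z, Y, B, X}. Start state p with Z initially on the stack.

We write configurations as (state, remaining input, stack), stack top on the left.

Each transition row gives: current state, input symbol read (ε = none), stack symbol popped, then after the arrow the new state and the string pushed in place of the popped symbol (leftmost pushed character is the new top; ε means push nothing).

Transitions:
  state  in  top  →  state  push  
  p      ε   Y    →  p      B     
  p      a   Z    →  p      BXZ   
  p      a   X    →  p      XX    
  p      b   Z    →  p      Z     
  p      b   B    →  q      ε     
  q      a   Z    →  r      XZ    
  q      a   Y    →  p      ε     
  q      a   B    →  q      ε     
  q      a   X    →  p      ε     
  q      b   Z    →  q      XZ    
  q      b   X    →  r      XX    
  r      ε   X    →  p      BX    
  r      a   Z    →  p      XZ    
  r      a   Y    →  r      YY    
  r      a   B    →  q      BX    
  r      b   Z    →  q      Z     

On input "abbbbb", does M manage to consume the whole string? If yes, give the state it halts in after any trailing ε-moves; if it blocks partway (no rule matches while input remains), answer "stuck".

q

(p, abbbbb, Z)
  read a, top Z: go to p, push BXZ → (p, bbbbb, BXZ)
  read b, top B: go to q, push ε → (q, bbbb, XZ)
  read b, top X: go to r, push XX → (r, bbb, XXZ)
  ε-move, top X: go to p, push BX → (p, bbb, BXXZ)
  read b, top B: go to q, push ε → (q, bb, XXZ)
  read b, top X: go to r, push XX → (r, b, XXXZ)
  ε-move, top X: go to p, push BX → (p, b, BXXXZ)
  read b, top B: go to q, push ε → (q, ε, XXXZ)
All input consumed; M is in state q.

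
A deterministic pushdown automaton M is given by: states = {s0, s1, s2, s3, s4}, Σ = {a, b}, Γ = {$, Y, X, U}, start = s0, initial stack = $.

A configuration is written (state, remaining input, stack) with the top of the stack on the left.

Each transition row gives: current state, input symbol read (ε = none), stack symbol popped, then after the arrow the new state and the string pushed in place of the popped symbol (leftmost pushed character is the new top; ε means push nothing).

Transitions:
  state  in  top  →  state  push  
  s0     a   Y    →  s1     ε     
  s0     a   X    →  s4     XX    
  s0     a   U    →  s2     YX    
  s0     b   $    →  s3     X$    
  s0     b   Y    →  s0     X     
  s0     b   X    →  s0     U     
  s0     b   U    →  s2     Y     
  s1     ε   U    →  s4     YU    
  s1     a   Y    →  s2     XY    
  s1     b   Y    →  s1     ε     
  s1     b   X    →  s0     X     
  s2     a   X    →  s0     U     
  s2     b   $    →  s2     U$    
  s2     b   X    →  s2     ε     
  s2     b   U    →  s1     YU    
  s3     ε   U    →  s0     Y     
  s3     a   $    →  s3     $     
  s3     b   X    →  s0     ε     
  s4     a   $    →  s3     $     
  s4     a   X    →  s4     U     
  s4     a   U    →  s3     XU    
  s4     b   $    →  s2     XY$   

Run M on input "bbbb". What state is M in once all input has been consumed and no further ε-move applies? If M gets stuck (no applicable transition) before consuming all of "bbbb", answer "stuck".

s0

(s0, bbbb, $)
  read b, top $: go to s3, push X$ → (s3, bbb, X$)
  read b, top X: go to s0, push ε → (s0, bb, $)
  read b, top $: go to s3, push X$ → (s3, b, X$)
  read b, top X: go to s0, push ε → (s0, ε, $)
All input consumed; M is in state s0.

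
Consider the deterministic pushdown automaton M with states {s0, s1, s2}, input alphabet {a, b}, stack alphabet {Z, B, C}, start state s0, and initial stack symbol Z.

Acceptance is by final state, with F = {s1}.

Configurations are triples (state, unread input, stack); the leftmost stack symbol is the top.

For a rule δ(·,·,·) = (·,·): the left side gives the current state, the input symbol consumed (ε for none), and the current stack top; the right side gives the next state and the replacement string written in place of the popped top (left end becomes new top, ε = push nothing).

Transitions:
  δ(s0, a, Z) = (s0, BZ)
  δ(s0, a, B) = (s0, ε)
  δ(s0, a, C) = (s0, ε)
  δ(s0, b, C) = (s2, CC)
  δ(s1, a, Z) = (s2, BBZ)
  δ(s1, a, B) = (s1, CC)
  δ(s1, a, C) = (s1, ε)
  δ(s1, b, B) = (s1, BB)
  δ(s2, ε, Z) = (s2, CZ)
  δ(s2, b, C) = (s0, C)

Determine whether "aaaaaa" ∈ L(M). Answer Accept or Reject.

Reject

(s0, aaaaaa, Z)
  read a, top Z: go to s0, push BZ → (s0, aaaaa, BZ)
  read a, top B: go to s0, push ε → (s0, aaaa, Z)
  read a, top Z: go to s0, push BZ → (s0, aaa, BZ)
  read a, top B: go to s0, push ε → (s0, aa, Z)
  read a, top Z: go to s0, push BZ → (s0, a, BZ)
  read a, top B: go to s0, push ε → (s0, ε, Z)
All input consumed; state s0 ∉ F and no further ε-move applies.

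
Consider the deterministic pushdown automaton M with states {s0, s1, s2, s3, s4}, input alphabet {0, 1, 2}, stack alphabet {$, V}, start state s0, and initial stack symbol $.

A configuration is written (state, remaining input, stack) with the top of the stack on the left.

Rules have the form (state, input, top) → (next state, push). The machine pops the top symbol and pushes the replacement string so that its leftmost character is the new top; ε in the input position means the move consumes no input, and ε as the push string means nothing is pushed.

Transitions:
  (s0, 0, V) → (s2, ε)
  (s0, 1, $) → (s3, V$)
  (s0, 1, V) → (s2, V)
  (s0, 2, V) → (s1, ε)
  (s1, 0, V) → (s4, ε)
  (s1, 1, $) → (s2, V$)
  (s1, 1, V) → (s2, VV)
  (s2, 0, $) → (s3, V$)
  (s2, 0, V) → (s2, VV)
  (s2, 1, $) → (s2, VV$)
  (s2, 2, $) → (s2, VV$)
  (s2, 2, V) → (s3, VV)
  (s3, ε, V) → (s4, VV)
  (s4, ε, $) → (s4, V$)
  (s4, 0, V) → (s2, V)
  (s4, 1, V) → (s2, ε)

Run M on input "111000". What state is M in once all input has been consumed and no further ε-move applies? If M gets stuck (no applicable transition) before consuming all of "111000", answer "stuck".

stuck

(s0, 111000, $)
  read 1, top $: go to s3, push V$ → (s3, 11000, V$)
  ε-move, top V: go to s4, push VV → (s4, 11000, VV$)
  read 1, top V: go to s2, push ε → (s2, 1000, V$)
No transition for (s2, 1, top V); M blocks with input 1000 remaining.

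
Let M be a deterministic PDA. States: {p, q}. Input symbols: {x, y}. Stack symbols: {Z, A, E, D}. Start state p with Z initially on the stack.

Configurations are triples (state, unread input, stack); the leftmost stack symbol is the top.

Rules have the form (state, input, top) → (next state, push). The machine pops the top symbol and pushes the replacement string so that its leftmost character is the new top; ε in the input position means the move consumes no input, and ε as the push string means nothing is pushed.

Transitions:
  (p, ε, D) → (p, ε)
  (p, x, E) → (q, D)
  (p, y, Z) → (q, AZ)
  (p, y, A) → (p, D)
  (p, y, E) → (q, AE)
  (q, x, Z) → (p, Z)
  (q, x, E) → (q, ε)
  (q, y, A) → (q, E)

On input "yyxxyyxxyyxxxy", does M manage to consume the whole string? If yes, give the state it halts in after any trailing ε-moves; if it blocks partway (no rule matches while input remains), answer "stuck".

stuck

(p, yyxxyyxxyyxxxy, Z) ⊢ (q, yxxyyxxyyxxxy, AZ) ⊢ (q, xxyyxxyyxxxy, EZ) ⊢ (q, xyyxxyyxxxy, Z) ⊢ (p, yyxxyyxxxy, Z) ⊢ (q, yxxyyxxxy, AZ) ⊢ (q, xxyyxxxy, EZ) ⊢ (q, xyyxxxy, Z) ⊢ (p, yyxxxy, Z) ⊢ (q, yxxxy, AZ) ⊢ (q, xxxy, EZ) ⊢ (q, xxy, Z) ⊢ (p, xy, Z)
No transition for (p, x, top Z); M blocks with input xy remaining.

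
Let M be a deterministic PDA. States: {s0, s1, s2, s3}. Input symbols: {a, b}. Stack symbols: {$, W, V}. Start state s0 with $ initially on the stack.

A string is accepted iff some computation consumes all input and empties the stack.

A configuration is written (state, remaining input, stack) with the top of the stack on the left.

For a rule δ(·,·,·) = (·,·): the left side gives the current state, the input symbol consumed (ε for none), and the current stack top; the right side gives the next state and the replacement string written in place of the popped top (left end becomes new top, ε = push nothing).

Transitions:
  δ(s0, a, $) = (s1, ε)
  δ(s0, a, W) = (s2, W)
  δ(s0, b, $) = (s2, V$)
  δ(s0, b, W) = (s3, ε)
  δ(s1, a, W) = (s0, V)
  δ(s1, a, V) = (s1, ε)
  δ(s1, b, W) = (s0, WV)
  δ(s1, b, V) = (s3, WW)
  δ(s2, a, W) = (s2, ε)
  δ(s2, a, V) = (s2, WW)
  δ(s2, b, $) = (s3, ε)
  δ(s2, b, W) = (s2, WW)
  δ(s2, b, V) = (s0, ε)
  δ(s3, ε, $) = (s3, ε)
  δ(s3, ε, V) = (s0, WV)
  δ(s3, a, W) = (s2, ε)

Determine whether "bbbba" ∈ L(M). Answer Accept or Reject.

(s0, bbbba, $)
  read b, top $: go to s2, push V$ → (s2, bbba, V$)
  read b, top V: go to s0, push ε → (s0, bba, $)
  read b, top $: go to s2, push V$ → (s2, ba, V$)
  read b, top V: go to s0, push ε → (s0, a, $)
  read a, top $: go to s1, push ε → (s1, ε, ε)
All input consumed and the stack is empty.

Accept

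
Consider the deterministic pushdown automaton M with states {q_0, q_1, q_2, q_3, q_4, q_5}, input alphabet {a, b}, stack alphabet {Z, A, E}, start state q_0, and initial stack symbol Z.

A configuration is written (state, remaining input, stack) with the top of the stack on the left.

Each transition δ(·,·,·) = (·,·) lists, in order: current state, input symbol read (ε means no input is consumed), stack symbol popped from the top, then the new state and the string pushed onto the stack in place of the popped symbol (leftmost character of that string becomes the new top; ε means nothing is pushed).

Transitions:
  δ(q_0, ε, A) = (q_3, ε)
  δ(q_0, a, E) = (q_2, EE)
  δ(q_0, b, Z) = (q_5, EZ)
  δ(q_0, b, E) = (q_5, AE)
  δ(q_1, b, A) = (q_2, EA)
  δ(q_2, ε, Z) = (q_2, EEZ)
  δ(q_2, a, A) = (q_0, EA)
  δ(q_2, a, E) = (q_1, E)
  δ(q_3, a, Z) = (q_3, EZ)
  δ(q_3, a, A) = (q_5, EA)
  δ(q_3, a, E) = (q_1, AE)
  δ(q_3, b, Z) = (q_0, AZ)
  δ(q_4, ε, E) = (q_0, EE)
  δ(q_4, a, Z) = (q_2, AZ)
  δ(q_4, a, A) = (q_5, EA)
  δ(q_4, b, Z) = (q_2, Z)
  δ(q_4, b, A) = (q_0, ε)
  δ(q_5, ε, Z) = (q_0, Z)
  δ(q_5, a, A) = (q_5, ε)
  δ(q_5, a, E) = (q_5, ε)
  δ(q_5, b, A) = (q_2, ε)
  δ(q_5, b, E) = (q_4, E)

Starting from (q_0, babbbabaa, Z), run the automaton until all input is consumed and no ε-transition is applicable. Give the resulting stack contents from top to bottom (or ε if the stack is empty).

EEEEZ

(q_0, babbbabaa, Z)
  read b, top Z: go to q_5, push EZ → (q_5, abbbabaa, EZ)
  read a, top E: go to q_5, push ε → (q_5, bbbabaa, Z)
  ε-move, top Z: go to q_0, push Z → (q_0, bbbabaa, Z)
  read b, top Z: go to q_5, push EZ → (q_5, bbabaa, EZ)
  read b, top E: go to q_4, push E → (q_4, babaa, EZ)
  ε-move, top E: go to q_0, push EE → (q_0, babaa, EEZ)
  read b, top E: go to q_5, push AE → (q_5, abaa, AEEZ)
  read a, top A: go to q_5, push ε → (q_5, baa, EEZ)
  read b, top E: go to q_4, push E → (q_4, aa, EEZ)
  ε-move, top E: go to q_0, push EE → (q_0, aa, EEEZ)
  read a, top E: go to q_2, push EE → (q_2, a, EEEEZ)
  read a, top E: go to q_1, push E → (q_1, ε, EEEEZ)
All input consumed in state q_1 with stack EEEEZ.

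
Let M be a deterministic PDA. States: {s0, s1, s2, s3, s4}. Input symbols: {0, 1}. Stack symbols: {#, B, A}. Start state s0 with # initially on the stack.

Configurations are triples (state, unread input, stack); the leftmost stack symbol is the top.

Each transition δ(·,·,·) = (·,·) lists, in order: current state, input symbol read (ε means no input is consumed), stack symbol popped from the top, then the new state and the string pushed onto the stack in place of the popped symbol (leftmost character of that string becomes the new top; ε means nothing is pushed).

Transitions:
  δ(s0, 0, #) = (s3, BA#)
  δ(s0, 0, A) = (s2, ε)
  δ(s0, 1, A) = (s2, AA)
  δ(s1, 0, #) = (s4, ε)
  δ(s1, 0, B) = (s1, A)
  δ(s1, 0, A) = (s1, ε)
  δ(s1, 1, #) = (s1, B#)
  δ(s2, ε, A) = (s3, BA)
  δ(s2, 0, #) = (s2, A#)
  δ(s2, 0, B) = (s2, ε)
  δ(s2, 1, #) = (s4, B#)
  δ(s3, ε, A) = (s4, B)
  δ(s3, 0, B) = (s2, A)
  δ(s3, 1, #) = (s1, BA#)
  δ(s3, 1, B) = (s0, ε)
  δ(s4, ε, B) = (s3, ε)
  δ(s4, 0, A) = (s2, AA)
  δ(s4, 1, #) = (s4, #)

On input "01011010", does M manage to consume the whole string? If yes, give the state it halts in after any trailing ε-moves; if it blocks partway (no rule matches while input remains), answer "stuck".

stuck

(s0, 01011010, #) ⊢ (s3, 1011010, BA#) ⊢ (s0, 011010, A#) ⊢ (s2, 11010, #) ⊢ (s4, 1010, B#) ⊢ (s3, 1010, #) ⊢ (s1, 010, BA#) ⊢ (s1, 10, AA#)
No transition for (s1, 1, top A); M blocks with input 10 remaining.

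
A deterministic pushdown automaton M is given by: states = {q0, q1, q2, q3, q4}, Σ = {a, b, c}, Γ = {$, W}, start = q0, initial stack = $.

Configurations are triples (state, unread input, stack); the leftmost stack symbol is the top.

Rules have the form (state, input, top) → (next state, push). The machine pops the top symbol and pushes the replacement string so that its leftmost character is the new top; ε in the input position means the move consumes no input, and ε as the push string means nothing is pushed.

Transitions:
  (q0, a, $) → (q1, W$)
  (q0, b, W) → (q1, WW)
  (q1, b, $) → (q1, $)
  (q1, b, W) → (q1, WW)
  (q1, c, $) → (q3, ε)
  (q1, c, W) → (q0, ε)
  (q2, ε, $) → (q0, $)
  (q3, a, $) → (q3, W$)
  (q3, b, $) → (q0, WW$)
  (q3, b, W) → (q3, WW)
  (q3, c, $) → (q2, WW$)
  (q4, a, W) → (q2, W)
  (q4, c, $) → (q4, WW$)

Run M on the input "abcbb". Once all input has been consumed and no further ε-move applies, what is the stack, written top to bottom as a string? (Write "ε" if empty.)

WWW$

(q0, abcbb, $)
  read a, top $: go to q1, push W$ → (q1, bcbb, W$)
  read b, top W: go to q1, push WW → (q1, cbb, WW$)
  read c, top W: go to q0, push ε → (q0, bb, W$)
  read b, top W: go to q1, push WW → (q1, b, WW$)
  read b, top W: go to q1, push WW → (q1, ε, WWW$)
All input consumed in state q1 with stack WWW$.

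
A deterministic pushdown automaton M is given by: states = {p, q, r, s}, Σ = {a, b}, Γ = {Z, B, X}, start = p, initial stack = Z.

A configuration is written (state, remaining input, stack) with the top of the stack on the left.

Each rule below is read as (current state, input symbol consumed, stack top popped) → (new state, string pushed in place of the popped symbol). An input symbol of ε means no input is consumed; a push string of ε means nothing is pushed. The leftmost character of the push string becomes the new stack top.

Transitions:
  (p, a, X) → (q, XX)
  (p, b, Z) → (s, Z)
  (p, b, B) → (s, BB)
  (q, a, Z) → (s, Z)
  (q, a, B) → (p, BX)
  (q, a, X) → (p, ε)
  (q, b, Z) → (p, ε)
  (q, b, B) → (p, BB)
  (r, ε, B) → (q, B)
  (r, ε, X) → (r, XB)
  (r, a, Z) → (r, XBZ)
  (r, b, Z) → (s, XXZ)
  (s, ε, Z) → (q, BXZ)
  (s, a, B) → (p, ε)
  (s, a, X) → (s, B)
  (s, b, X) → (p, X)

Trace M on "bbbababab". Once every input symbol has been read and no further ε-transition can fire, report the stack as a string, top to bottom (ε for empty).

BBBXZ

(p, bbbababab, Z)
  read b, top Z: go to s, push Z → (s, bbababab, Z)
  ε-move, top Z: go to q, push BXZ → (q, bbababab, BXZ)
  read b, top B: go to p, push BB → (p, bababab, BBXZ)
  read b, top B: go to s, push BB → (s, ababab, BBBXZ)
  read a, top B: go to p, push ε → (p, babab, BBXZ)
  read b, top B: go to s, push BB → (s, abab, BBBXZ)
  read a, top B: go to p, push ε → (p, bab, BBXZ)
  read b, top B: go to s, push BB → (s, ab, BBBXZ)
  read a, top B: go to p, push ε → (p, b, BBXZ)
  read b, top B: go to s, push BB → (s, ε, BBBXZ)
All input consumed in state s with stack BBBXZ.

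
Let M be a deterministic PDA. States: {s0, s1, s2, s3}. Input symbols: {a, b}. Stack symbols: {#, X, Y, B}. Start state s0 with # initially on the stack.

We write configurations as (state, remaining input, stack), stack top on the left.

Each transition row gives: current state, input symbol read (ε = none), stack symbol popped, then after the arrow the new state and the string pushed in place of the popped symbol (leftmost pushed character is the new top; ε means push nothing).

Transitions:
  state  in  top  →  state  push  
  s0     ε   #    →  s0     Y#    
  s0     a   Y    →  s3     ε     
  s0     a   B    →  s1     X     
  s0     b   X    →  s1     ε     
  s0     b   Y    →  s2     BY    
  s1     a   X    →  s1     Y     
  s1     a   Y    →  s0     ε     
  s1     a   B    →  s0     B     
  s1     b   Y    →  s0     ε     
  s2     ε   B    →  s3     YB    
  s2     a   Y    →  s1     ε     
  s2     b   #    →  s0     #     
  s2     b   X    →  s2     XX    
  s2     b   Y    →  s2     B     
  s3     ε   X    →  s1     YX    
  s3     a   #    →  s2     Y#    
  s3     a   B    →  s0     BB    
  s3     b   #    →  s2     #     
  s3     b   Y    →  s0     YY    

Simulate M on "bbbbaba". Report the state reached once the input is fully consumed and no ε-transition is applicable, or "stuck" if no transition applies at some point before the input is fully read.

s3

(s0, bbbbaba, #)
  ε-move, top #: go to s0, push Y# → (s0, bbbbaba, Y#)
  read b, top Y: go to s2, push BY → (s2, bbbaba, BY#)
  ε-move, top B: go to s3, push YB → (s3, bbbaba, YBY#)
  read b, top Y: go to s0, push YY → (s0, bbaba, YYBY#)
  read b, top Y: go to s2, push BY → (s2, baba, BYYBY#)
  ε-move, top B: go to s3, push YB → (s3, baba, YBYYBY#)
  read b, top Y: go to s0, push YY → (s0, aba, YYBYYBY#)
  read a, top Y: go to s3, push ε → (s3, ba, YBYYBY#)
  read b, top Y: go to s0, push YY → (s0, a, YYBYYBY#)
  read a, top Y: go to s3, push ε → (s3, ε, YBYYBY#)
All input consumed; M is in state s3.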